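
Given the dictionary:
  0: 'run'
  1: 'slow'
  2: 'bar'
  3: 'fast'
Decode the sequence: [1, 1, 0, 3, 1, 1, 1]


Look up each index in the dictionary:
  1 -> 'slow'
  1 -> 'slow'
  0 -> 'run'
  3 -> 'fast'
  1 -> 'slow'
  1 -> 'slow'
  1 -> 'slow'

Decoded: "slow slow run fast slow slow slow"


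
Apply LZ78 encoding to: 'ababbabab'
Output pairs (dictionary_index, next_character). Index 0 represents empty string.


LZ78 encoding steps:
Dictionary: {0: ''}
Step 1: w='' (idx 0), next='a' -> output (0, 'a'), add 'a' as idx 1
Step 2: w='' (idx 0), next='b' -> output (0, 'b'), add 'b' as idx 2
Step 3: w='a' (idx 1), next='b' -> output (1, 'b'), add 'ab' as idx 3
Step 4: w='b' (idx 2), next='a' -> output (2, 'a'), add 'ba' as idx 4
Step 5: w='ba' (idx 4), next='b' -> output (4, 'b'), add 'bab' as idx 5


Encoded: [(0, 'a'), (0, 'b'), (1, 'b'), (2, 'a'), (4, 'b')]


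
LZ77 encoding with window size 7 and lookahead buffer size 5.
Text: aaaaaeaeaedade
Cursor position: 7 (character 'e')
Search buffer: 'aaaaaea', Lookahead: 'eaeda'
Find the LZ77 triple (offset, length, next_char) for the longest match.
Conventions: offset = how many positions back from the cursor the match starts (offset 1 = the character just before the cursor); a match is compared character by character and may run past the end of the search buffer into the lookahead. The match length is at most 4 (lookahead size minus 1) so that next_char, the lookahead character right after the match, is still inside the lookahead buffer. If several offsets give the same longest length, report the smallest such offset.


Try each offset into the search buffer:
  offset=1 (pos 6, char 'a'): match length 0
  offset=2 (pos 5, char 'e'): match length 3
  offset=3 (pos 4, char 'a'): match length 0
  offset=4 (pos 3, char 'a'): match length 0
  offset=5 (pos 2, char 'a'): match length 0
  offset=6 (pos 1, char 'a'): match length 0
  offset=7 (pos 0, char 'a'): match length 0
Longest match has length 3 at offset 2.
next_char = character at position 7 + 3 = 10 -> 'd'

Best match: offset=2, length=3 (matching 'eae' starting at position 5)
LZ77 triple: (2, 3, 'd')


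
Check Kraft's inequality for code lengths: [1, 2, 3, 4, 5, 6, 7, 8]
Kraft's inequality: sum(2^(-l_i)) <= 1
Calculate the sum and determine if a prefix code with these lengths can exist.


Sum = 2^(-1) + 2^(-2) + 2^(-3) + 2^(-4) + 2^(-5) + 2^(-6) + 2^(-7) + 2^(-8)
    = 0.5 + 0.25 + 0.125 + 0.0625 + 0.03125 + 0.015625 + 0.0078125 + 0.00390625
    = 255/256 = 0.99609375
Since 0.99609375 <= 1, Kraft's inequality IS satisfied.
A prefix code with these lengths CAN exist.

Kraft sum = 0.99609375. Satisfied.


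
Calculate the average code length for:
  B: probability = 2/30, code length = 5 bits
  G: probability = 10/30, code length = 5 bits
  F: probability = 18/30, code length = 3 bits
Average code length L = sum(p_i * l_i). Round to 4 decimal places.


Weighted contributions p_i * l_i:
  B: (2/30) * 5 = 10/30
  G: (10/30) * 5 = 50/30
  F: (18/30) * 3 = 54/30
Sum = (10 + 50 + 54)/30 = 114/30

L = 114/30 = 3.8000 bits/symbol


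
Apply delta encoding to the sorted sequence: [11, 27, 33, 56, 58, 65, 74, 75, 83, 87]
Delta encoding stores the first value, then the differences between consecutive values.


First value: 11
Deltas:
  27 - 11 = 16
  33 - 27 = 6
  56 - 33 = 23
  58 - 56 = 2
  65 - 58 = 7
  74 - 65 = 9
  75 - 74 = 1
  83 - 75 = 8
  87 - 83 = 4


Delta encoded: [11, 16, 6, 23, 2, 7, 9, 1, 8, 4]


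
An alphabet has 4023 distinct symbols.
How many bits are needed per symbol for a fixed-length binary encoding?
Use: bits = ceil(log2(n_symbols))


log2(4023) = 11.9741
Bracket: 2^11 = 2048 < 4023 <= 2^12 = 4096
So ceil(log2(4023)) = 12

bits = ceil(log2(4023)) = ceil(11.9741) = 12 bits


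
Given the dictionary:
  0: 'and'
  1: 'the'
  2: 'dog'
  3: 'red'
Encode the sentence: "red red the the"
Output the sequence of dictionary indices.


Look up each word in the dictionary:
  'red' -> 3
  'red' -> 3
  'the' -> 1
  'the' -> 1

Encoded: [3, 3, 1, 1]


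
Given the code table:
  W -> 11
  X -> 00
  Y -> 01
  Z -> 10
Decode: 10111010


Decoding:
10 -> Z
11 -> W
10 -> Z
10 -> Z


Result: ZWZZ


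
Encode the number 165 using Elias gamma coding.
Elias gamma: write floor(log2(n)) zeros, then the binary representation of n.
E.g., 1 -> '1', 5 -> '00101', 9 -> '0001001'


num_bits = floor(log2(165)) + 1 = 8
leading_zeros = num_bits - 1 = 7
binary(165) = 10100101

Elias gamma(165) = '0000000' + '10100101' = 000000010100101 (15 bits)


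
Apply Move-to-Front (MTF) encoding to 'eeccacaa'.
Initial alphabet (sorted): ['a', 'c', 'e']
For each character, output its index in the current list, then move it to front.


MTF encoding:
'e': index 2 in ['a', 'c', 'e'] -> ['e', 'a', 'c']
'e': index 0 in ['e', 'a', 'c'] -> ['e', 'a', 'c']
'c': index 2 in ['e', 'a', 'c'] -> ['c', 'e', 'a']
'c': index 0 in ['c', 'e', 'a'] -> ['c', 'e', 'a']
'a': index 2 in ['c', 'e', 'a'] -> ['a', 'c', 'e']
'c': index 1 in ['a', 'c', 'e'] -> ['c', 'a', 'e']
'a': index 1 in ['c', 'a', 'e'] -> ['a', 'c', 'e']
'a': index 0 in ['a', 'c', 'e'] -> ['a', 'c', 'e']


Output: [2, 0, 2, 0, 2, 1, 1, 0]


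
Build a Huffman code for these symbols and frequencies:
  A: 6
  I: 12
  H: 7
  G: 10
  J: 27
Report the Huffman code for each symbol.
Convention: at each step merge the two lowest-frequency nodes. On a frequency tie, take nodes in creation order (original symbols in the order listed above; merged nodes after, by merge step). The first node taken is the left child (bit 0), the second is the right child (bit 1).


Huffman tree construction:
Step 1: Merge A(6) + H(7) = 13
Step 2: Merge G(10) + I(12) = 22
Step 3: Merge (A+H)(13) + (G+I)(22) = 35
Step 4: Merge J(27) + ((A+H)+(G+I))(35) = 62
Read each symbol's code off the tree from the root (left child = 0, right child = 1).

Codes:
  A: 100 (length 3)
  I: 111 (length 3)
  H: 101 (length 3)
  G: 110 (length 3)
  J: 0 (length 1)
Average code length: 132/62 = 2.1290 bits/symbol


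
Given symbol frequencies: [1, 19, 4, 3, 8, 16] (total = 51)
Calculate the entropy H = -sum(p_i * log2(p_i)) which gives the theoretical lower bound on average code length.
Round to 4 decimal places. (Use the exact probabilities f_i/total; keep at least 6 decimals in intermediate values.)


Per-symbol terms -p_i * log2(p_i) with p_i = f_i/51:
  p = 1/51 = 0.019608: log2(p) = -5.672425, -p*log2(p) = 0.111224
  p = 19/51 = 0.372549: log2(p) = -1.424498, -p*log2(p) = 0.530695
  p = 4/51 = 0.078431: log2(p) = -3.672425, -p*log2(p) = 0.288033
  p = 3/51 = 0.058824: log2(p) = -4.087463, -p*log2(p) = 0.240439
  p = 8/51 = 0.156863: log2(p) = -2.672425, -p*log2(p) = 0.419204
  p = 16/51 = 0.313725: log2(p) = -1.672425, -p*log2(p) = 0.524682
H = 0.111224 + 0.530695 + 0.288033 + 0.240439 + 0.419204 + 0.524682 = 2.114277

H = 2.1143 bits/symbol


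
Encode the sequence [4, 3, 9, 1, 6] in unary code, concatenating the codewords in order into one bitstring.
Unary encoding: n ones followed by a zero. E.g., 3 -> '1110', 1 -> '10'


Encode each number as n ones followed by a terminating 0:
  4 -> 11110 (5 bits)
  3 -> 1110 (4 bits)
  9 -> 1111111110 (10 bits)
  1 -> 10 (2 bits)
  6 -> 1111110 (7 bits)
Total length = 5 + 4 + 10 + 2 + 7 = 28 bits.

Unary([4, 3, 9, 1, 6]) = 1111011101111111110101111110 (28 bits)


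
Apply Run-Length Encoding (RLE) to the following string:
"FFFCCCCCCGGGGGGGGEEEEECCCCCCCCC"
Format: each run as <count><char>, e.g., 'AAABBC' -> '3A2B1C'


Scanning runs left to right:
  i=0: run of 'F' x 3 -> '3F'
  i=3: run of 'C' x 6 -> '6C'
  i=9: run of 'G' x 8 -> '8G'
  i=17: run of 'E' x 5 -> '5E'
  i=22: run of 'C' x 9 -> '9C'

RLE = 3F6C8G5E9C


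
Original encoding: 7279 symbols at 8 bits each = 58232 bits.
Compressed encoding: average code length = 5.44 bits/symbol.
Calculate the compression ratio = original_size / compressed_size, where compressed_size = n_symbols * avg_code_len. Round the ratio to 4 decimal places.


original_size = n_symbols * orig_bits = 7279 * 8 = 58232 bits
compressed_size = n_symbols * avg_code_len = 7279 * 5.44 = 39597.76 bits
ratio = original_size / compressed_size = 58232 / 39597.76 = 1.4706

Compression ratio = 1.4706


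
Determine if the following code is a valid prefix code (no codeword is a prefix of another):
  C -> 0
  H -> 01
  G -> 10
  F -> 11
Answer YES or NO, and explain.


Checking each pair (does one codeword prefix another?):
  C='0' vs H='01': prefix -- VIOLATION

NO -- this is NOT a valid prefix code. C (0) is a prefix of H (01).


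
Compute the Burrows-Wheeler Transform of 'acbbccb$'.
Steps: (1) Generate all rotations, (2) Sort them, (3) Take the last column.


Rotations (sorted):
  0: $acbbccb -> last char: b
  1: acbbccb$ -> last char: $
  2: b$acbbcc -> last char: c
  3: bbccb$ac -> last char: c
  4: bccb$acb -> last char: b
  5: cb$acbbc -> last char: c
  6: cbbccb$a -> last char: a
  7: ccb$acbb -> last char: b


BWT = b$ccbcab


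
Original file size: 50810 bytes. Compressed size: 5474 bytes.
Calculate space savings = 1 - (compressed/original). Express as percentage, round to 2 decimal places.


ratio = compressed/original = 5474/50810 = 0.107735
savings = 1 - ratio = 1 - 0.107735 = 0.892265
as a percentage: 0.892265 * 100 = 89.23%

Space savings = 1 - 5474/50810 = 89.23%


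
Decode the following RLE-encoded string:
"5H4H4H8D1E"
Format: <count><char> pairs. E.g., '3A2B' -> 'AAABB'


Expanding each <count><char> pair:
  5H -> 'HHHHH'
  4H -> 'HHHH'
  4H -> 'HHHH'
  8D -> 'DDDDDDDD'
  1E -> 'E'

Decoded = HHHHHHHHHHHHHDDDDDDDDE


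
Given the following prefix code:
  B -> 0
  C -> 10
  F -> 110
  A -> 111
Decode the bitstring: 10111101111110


Decoding step by step:
Bits 10 -> C
Bits 111 -> A
Bits 10 -> C
Bits 111 -> A
Bits 111 -> A
Bits 0 -> B


Decoded message: CACAAB


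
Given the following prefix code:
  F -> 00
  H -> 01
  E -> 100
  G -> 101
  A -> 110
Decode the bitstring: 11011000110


Decoding step by step:
Bits 110 -> A
Bits 110 -> A
Bits 00 -> F
Bits 110 -> A


Decoded message: AAFA


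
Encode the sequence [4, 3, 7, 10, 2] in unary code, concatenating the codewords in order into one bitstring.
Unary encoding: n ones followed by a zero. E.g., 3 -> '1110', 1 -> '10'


Encode each number as n ones followed by a terminating 0:
  4 -> 11110 (5 bits)
  3 -> 1110 (4 bits)
  7 -> 11111110 (8 bits)
  10 -> 11111111110 (11 bits)
  2 -> 110 (3 bits)
Total length = 5 + 4 + 8 + 11 + 3 = 31 bits.

Unary([4, 3, 7, 10, 2]) = 1111011101111111011111111110110 (31 bits)


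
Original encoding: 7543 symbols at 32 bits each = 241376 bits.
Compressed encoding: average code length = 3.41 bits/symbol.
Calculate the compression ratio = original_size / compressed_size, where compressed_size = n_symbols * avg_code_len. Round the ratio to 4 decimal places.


original_size = n_symbols * orig_bits = 7543 * 32 = 241376 bits
compressed_size = n_symbols * avg_code_len = 7543 * 3.41 = 25721.63 bits
ratio = original_size / compressed_size = 241376 / 25721.63 = 9.3842

Compression ratio = 9.3842


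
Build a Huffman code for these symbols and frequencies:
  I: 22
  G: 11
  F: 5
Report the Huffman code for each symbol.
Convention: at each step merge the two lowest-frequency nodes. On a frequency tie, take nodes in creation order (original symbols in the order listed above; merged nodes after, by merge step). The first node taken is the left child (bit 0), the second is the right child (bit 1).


Huffman tree construction:
Step 1: Merge F(5) + G(11) = 16
Step 2: Merge (F+G)(16) + I(22) = 38
Read each symbol's code off the tree from the root (left child = 0, right child = 1).

Codes:
  I: 1 (length 1)
  G: 01 (length 2)
  F: 00 (length 2)
Average code length: 54/38 = 1.4211 bits/symbol


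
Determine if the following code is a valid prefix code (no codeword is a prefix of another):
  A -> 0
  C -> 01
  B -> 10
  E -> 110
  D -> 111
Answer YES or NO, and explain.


Checking each pair (does one codeword prefix another?):
  A='0' vs C='01': prefix -- VIOLATION

NO -- this is NOT a valid prefix code. A (0) is a prefix of C (01).


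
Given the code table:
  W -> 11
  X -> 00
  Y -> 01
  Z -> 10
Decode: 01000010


Decoding:
01 -> Y
00 -> X
00 -> X
10 -> Z


Result: YXXZ


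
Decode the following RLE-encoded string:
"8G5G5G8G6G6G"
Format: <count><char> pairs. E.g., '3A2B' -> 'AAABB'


Expanding each <count><char> pair:
  8G -> 'GGGGGGGG'
  5G -> 'GGGGG'
  5G -> 'GGGGG'
  8G -> 'GGGGGGGG'
  6G -> 'GGGGGG'
  6G -> 'GGGGGG'

Decoded = GGGGGGGGGGGGGGGGGGGGGGGGGGGGGGGGGGGGGG


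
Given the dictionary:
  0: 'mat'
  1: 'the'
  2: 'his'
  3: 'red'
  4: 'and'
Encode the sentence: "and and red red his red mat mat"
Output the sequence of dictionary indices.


Look up each word in the dictionary:
  'and' -> 4
  'and' -> 4
  'red' -> 3
  'red' -> 3
  'his' -> 2
  'red' -> 3
  'mat' -> 0
  'mat' -> 0

Encoded: [4, 4, 3, 3, 2, 3, 0, 0]


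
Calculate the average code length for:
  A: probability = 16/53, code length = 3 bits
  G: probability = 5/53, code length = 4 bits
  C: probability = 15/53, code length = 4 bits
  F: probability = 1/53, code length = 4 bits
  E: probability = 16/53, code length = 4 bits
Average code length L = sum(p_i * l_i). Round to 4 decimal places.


Weighted contributions p_i * l_i:
  A: (16/53) * 3 = 48/53
  G: (5/53) * 4 = 20/53
  C: (15/53) * 4 = 60/53
  F: (1/53) * 4 = 4/53
  E: (16/53) * 4 = 64/53
Sum = (48 + 20 + 60 + 4 + 64)/53 = 196/53

L = 196/53 = 3.6981 bits/symbol


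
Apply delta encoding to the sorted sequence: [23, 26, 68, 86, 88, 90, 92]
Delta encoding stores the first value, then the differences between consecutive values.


First value: 23
Deltas:
  26 - 23 = 3
  68 - 26 = 42
  86 - 68 = 18
  88 - 86 = 2
  90 - 88 = 2
  92 - 90 = 2


Delta encoded: [23, 3, 42, 18, 2, 2, 2]


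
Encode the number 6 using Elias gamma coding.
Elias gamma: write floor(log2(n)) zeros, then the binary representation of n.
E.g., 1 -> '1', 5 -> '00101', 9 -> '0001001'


num_bits = floor(log2(6)) + 1 = 3
leading_zeros = num_bits - 1 = 2
binary(6) = 110

Elias gamma(6) = '00' + '110' = 00110 (5 bits)


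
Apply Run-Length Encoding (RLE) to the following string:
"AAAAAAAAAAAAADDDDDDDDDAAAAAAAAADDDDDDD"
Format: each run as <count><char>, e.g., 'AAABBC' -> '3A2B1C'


Scanning runs left to right:
  i=0: run of 'A' x 13 -> '13A'
  i=13: run of 'D' x 9 -> '9D'
  i=22: run of 'A' x 9 -> '9A'
  i=31: run of 'D' x 7 -> '7D'

RLE = 13A9D9A7D


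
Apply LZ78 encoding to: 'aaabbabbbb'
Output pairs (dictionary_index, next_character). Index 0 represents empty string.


LZ78 encoding steps:
Dictionary: {0: ''}
Step 1: w='' (idx 0), next='a' -> output (0, 'a'), add 'a' as idx 1
Step 2: w='a' (idx 1), next='a' -> output (1, 'a'), add 'aa' as idx 2
Step 3: w='' (idx 0), next='b' -> output (0, 'b'), add 'b' as idx 3
Step 4: w='b' (idx 3), next='a' -> output (3, 'a'), add 'ba' as idx 4
Step 5: w='b' (idx 3), next='b' -> output (3, 'b'), add 'bb' as idx 5
Step 6: w='bb' (idx 5), end of input -> output (5, '')


Encoded: [(0, 'a'), (1, 'a'), (0, 'b'), (3, 'a'), (3, 'b'), (5, '')]


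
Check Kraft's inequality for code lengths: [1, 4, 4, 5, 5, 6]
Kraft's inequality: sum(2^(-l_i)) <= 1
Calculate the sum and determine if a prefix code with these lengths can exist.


Sum = 2^(-1) + 2^(-4) + 2^(-4) + 2^(-5) + 2^(-5) + 2^(-6)
    = 0.5 + 0.0625 + 0.0625 + 0.03125 + 0.03125 + 0.015625
    = 45/64 = 0.703125
Since 0.703125 <= 1, Kraft's inequality IS satisfied.
A prefix code with these lengths CAN exist.

Kraft sum = 0.703125. Satisfied.


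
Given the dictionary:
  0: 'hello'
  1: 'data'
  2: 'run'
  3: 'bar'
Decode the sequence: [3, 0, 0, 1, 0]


Look up each index in the dictionary:
  3 -> 'bar'
  0 -> 'hello'
  0 -> 'hello'
  1 -> 'data'
  0 -> 'hello'

Decoded: "bar hello hello data hello"


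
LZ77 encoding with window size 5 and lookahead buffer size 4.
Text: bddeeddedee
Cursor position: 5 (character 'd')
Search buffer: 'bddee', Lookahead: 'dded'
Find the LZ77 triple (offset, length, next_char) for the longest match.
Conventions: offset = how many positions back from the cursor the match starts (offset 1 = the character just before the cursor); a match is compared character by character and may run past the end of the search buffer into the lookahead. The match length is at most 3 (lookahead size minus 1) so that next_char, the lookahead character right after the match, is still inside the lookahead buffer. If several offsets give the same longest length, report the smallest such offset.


Try each offset into the search buffer:
  offset=1 (pos 4, char 'e'): match length 0
  offset=2 (pos 3, char 'e'): match length 0
  offset=3 (pos 2, char 'd'): match length 1
  offset=4 (pos 1, char 'd'): match length 3
  offset=5 (pos 0, char 'b'): match length 0
Longest match has length 3 at offset 4.
next_char = character at position 5 + 3 = 8 -> 'd'

Best match: offset=4, length=3 (matching 'dde' starting at position 1)
LZ77 triple: (4, 3, 'd')


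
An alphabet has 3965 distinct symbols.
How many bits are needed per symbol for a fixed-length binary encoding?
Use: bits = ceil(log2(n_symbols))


log2(3965) = 11.9531
Bracket: 2^11 = 2048 < 3965 <= 2^12 = 4096
So ceil(log2(3965)) = 12

bits = ceil(log2(3965)) = ceil(11.9531) = 12 bits


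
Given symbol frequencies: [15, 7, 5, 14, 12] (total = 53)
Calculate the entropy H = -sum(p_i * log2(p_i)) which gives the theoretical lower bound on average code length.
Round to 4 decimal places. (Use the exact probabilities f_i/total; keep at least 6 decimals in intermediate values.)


Per-symbol terms -p_i * log2(p_i) with p_i = f_i/53:
  p = 15/53 = 0.283019: log2(p) = -1.821030, -p*log2(p) = 0.515386
  p = 7/53 = 0.132075: log2(p) = -2.920566, -p*log2(p) = 0.385735
  p = 5/53 = 0.094340: log2(p) = -3.405992, -p*log2(p) = 0.321320
  p = 14/53 = 0.264151: log2(p) = -1.920566, -p*log2(p) = 0.507319
  p = 12/53 = 0.226415: log2(p) = -2.142958, -p*log2(p) = 0.485198
H = 0.515386 + 0.385735 + 0.321320 + 0.507319 + 0.485198 = 2.214958

H = 2.215 bits/symbol


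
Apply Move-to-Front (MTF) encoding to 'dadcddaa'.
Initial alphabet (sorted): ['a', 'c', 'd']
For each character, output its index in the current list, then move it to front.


MTF encoding:
'd': index 2 in ['a', 'c', 'd'] -> ['d', 'a', 'c']
'a': index 1 in ['d', 'a', 'c'] -> ['a', 'd', 'c']
'd': index 1 in ['a', 'd', 'c'] -> ['d', 'a', 'c']
'c': index 2 in ['d', 'a', 'c'] -> ['c', 'd', 'a']
'd': index 1 in ['c', 'd', 'a'] -> ['d', 'c', 'a']
'd': index 0 in ['d', 'c', 'a'] -> ['d', 'c', 'a']
'a': index 2 in ['d', 'c', 'a'] -> ['a', 'd', 'c']
'a': index 0 in ['a', 'd', 'c'] -> ['a', 'd', 'c']


Output: [2, 1, 1, 2, 1, 0, 2, 0]


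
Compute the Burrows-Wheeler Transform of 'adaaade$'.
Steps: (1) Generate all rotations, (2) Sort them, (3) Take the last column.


Rotations (sorted):
  0: $adaaade -> last char: e
  1: aaade$ad -> last char: d
  2: aade$ada -> last char: a
  3: adaaade$ -> last char: $
  4: ade$adaa -> last char: a
  5: daaade$a -> last char: a
  6: de$adaaa -> last char: a
  7: e$adaaad -> last char: d


BWT = eda$aaad


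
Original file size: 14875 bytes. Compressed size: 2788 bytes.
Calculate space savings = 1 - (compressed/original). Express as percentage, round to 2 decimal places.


ratio = compressed/original = 2788/14875 = 0.187429
savings = 1 - ratio = 1 - 0.187429 = 0.812571
as a percentage: 0.812571 * 100 = 81.26%

Space savings = 1 - 2788/14875 = 81.26%


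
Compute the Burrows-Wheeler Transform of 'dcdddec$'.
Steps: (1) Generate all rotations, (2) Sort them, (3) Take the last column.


Rotations (sorted):
  0: $dcdddec -> last char: c
  1: c$dcddde -> last char: e
  2: cdddec$d -> last char: d
  3: dcdddec$ -> last char: $
  4: dddec$dc -> last char: c
  5: ddec$dcd -> last char: d
  6: dec$dcdd -> last char: d
  7: ec$dcddd -> last char: d


BWT = ced$cddd


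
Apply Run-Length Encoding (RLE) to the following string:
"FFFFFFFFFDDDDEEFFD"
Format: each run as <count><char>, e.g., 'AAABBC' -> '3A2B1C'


Scanning runs left to right:
  i=0: run of 'F' x 9 -> '9F'
  i=9: run of 'D' x 4 -> '4D'
  i=13: run of 'E' x 2 -> '2E'
  i=15: run of 'F' x 2 -> '2F'
  i=17: run of 'D' x 1 -> '1D'

RLE = 9F4D2E2F1D


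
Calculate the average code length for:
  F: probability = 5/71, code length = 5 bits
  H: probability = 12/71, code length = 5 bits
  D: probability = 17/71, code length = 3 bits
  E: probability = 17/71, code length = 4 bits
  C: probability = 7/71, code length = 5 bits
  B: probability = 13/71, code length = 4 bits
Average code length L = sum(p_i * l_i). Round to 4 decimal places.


Weighted contributions p_i * l_i:
  F: (5/71) * 5 = 25/71
  H: (12/71) * 5 = 60/71
  D: (17/71) * 3 = 51/71
  E: (17/71) * 4 = 68/71
  C: (7/71) * 5 = 35/71
  B: (13/71) * 4 = 52/71
Sum = (25 + 60 + 51 + 68 + 35 + 52)/71 = 291/71

L = 291/71 = 4.0986 bits/symbol


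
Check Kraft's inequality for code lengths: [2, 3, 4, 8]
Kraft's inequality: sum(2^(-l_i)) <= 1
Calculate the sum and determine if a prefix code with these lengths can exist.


Sum = 2^(-2) + 2^(-3) + 2^(-4) + 2^(-8)
    = 0.25 + 0.125 + 0.0625 + 0.00390625
    = 113/256 = 0.44140625
Since 0.44140625 <= 1, Kraft's inequality IS satisfied.
A prefix code with these lengths CAN exist.

Kraft sum = 0.44140625. Satisfied.


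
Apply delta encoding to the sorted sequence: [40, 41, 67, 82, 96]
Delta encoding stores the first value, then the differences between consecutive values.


First value: 40
Deltas:
  41 - 40 = 1
  67 - 41 = 26
  82 - 67 = 15
  96 - 82 = 14


Delta encoded: [40, 1, 26, 15, 14]


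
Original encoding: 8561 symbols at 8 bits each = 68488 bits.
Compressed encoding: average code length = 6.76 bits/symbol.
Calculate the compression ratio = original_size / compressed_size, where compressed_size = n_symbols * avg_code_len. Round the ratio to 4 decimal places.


original_size = n_symbols * orig_bits = 8561 * 8 = 68488 bits
compressed_size = n_symbols * avg_code_len = 8561 * 6.76 = 57872.36 bits
ratio = original_size / compressed_size = 68488 / 57872.36 = 1.1834

Compression ratio = 1.1834


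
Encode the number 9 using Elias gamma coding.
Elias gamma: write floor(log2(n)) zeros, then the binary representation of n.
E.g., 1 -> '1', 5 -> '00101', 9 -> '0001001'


num_bits = floor(log2(9)) + 1 = 4
leading_zeros = num_bits - 1 = 3
binary(9) = 1001

Elias gamma(9) = '000' + '1001' = 0001001 (7 bits)


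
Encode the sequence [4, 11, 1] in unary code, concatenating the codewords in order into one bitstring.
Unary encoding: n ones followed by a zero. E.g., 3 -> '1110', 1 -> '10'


Encode each number as n ones followed by a terminating 0:
  4 -> 11110 (5 bits)
  11 -> 111111111110 (12 bits)
  1 -> 10 (2 bits)
Total length = 5 + 12 + 2 = 19 bits.

Unary([4, 11, 1]) = 1111011111111111010 (19 bits)


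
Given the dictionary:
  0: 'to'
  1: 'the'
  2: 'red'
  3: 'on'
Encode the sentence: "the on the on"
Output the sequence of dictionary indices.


Look up each word in the dictionary:
  'the' -> 1
  'on' -> 3
  'the' -> 1
  'on' -> 3

Encoded: [1, 3, 1, 3]


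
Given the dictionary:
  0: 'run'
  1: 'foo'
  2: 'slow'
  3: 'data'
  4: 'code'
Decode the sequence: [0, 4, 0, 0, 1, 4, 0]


Look up each index in the dictionary:
  0 -> 'run'
  4 -> 'code'
  0 -> 'run'
  0 -> 'run'
  1 -> 'foo'
  4 -> 'code'
  0 -> 'run'

Decoded: "run code run run foo code run"


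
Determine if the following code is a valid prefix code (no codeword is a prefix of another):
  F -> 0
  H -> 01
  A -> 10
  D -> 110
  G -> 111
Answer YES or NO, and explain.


Checking each pair (does one codeword prefix another?):
  F='0' vs H='01': prefix -- VIOLATION

NO -- this is NOT a valid prefix code. F (0) is a prefix of H (01).


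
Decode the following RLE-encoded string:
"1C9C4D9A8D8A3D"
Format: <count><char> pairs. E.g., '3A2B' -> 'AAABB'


Expanding each <count><char> pair:
  1C -> 'C'
  9C -> 'CCCCCCCCC'
  4D -> 'DDDD'
  9A -> 'AAAAAAAAA'
  8D -> 'DDDDDDDD'
  8A -> 'AAAAAAAA'
  3D -> 'DDD'

Decoded = CCCCCCCCCCDDDDAAAAAAAAADDDDDDDDAAAAAAAADDD


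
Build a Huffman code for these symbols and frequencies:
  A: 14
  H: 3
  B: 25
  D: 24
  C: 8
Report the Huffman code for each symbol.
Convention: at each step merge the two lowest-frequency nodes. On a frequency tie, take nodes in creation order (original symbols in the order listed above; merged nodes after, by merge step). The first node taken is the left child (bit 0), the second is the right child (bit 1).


Huffman tree construction:
Step 1: Merge H(3) + C(8) = 11
Step 2: Merge (H+C)(11) + A(14) = 25
Step 3: Merge D(24) + B(25) = 49
Step 4: Merge ((H+C)+A)(25) + (D+B)(49) = 74
Read each symbol's code off the tree from the root (left child = 0, right child = 1).

Codes:
  A: 01 (length 2)
  H: 000 (length 3)
  B: 11 (length 2)
  D: 10 (length 2)
  C: 001 (length 3)
Average code length: 159/74 = 2.1486 bits/symbol


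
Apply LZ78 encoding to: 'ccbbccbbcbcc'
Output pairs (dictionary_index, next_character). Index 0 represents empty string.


LZ78 encoding steps:
Dictionary: {0: ''}
Step 1: w='' (idx 0), next='c' -> output (0, 'c'), add 'c' as idx 1
Step 2: w='c' (idx 1), next='b' -> output (1, 'b'), add 'cb' as idx 2
Step 3: w='' (idx 0), next='b' -> output (0, 'b'), add 'b' as idx 3
Step 4: w='c' (idx 1), next='c' -> output (1, 'c'), add 'cc' as idx 4
Step 5: w='b' (idx 3), next='b' -> output (3, 'b'), add 'bb' as idx 5
Step 6: w='cb' (idx 2), next='c' -> output (2, 'c'), add 'cbc' as idx 6
Step 7: w='c' (idx 1), end of input -> output (1, '')


Encoded: [(0, 'c'), (1, 'b'), (0, 'b'), (1, 'c'), (3, 'b'), (2, 'c'), (1, '')]


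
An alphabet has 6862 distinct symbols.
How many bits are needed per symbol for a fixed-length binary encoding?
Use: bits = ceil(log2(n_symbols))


log2(6862) = 12.7444
Bracket: 2^12 = 4096 < 6862 <= 2^13 = 8192
So ceil(log2(6862)) = 13

bits = ceil(log2(6862)) = ceil(12.7444) = 13 bits


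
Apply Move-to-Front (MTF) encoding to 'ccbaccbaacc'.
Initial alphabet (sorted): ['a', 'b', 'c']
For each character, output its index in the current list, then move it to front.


MTF encoding:
'c': index 2 in ['a', 'b', 'c'] -> ['c', 'a', 'b']
'c': index 0 in ['c', 'a', 'b'] -> ['c', 'a', 'b']
'b': index 2 in ['c', 'a', 'b'] -> ['b', 'c', 'a']
'a': index 2 in ['b', 'c', 'a'] -> ['a', 'b', 'c']
'c': index 2 in ['a', 'b', 'c'] -> ['c', 'a', 'b']
'c': index 0 in ['c', 'a', 'b'] -> ['c', 'a', 'b']
'b': index 2 in ['c', 'a', 'b'] -> ['b', 'c', 'a']
'a': index 2 in ['b', 'c', 'a'] -> ['a', 'b', 'c']
'a': index 0 in ['a', 'b', 'c'] -> ['a', 'b', 'c']
'c': index 2 in ['a', 'b', 'c'] -> ['c', 'a', 'b']
'c': index 0 in ['c', 'a', 'b'] -> ['c', 'a', 'b']


Output: [2, 0, 2, 2, 2, 0, 2, 2, 0, 2, 0]


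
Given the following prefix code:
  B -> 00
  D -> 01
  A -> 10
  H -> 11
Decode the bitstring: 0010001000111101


Decoding step by step:
Bits 00 -> B
Bits 10 -> A
Bits 00 -> B
Bits 10 -> A
Bits 00 -> B
Bits 11 -> H
Bits 11 -> H
Bits 01 -> D


Decoded message: BABABHHD


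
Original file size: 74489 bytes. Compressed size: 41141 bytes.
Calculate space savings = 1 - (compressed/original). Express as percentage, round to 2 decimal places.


ratio = compressed/original = 41141/74489 = 0.55231
savings = 1 - ratio = 1 - 0.55231 = 0.44769
as a percentage: 0.44769 * 100 = 44.77%

Space savings = 1 - 41141/74489 = 44.77%


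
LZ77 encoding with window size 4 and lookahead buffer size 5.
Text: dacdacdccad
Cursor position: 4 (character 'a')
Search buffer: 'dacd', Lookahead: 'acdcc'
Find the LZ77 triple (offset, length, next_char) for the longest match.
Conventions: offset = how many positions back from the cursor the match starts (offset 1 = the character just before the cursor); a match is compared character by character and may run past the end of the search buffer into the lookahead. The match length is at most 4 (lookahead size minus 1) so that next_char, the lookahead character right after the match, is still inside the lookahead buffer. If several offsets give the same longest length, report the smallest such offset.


Try each offset into the search buffer:
  offset=1 (pos 3, char 'd'): match length 0
  offset=2 (pos 2, char 'c'): match length 0
  offset=3 (pos 1, char 'a'): match length 3
  offset=4 (pos 0, char 'd'): match length 0
Longest match has length 3 at offset 3.
next_char = character at position 4 + 3 = 7 -> 'c'

Best match: offset=3, length=3 (matching 'acd' starting at position 1)
LZ77 triple: (3, 3, 'c')


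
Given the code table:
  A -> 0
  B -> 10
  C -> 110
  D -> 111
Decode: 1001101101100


Decoding:
10 -> B
0 -> A
110 -> C
110 -> C
110 -> C
0 -> A


Result: BACCCA


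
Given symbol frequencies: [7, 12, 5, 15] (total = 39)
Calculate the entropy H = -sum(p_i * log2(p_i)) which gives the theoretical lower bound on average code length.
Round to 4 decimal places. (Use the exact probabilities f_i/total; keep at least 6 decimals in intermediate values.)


Per-symbol terms -p_i * log2(p_i) with p_i = f_i/39:
  p = 7/39 = 0.179487: log2(p) = -2.478047, -p*log2(p) = 0.444778
  p = 12/39 = 0.307692: log2(p) = -1.700440, -p*log2(p) = 0.523212
  p = 5/39 = 0.128205: log2(p) = -2.963474, -p*log2(p) = 0.379933
  p = 15/39 = 0.384615: log2(p) = -1.378512, -p*log2(p) = 0.530197
H = 0.444778 + 0.523212 + 0.379933 + 0.530197 = 1.878120

H = 1.8781 bits/symbol


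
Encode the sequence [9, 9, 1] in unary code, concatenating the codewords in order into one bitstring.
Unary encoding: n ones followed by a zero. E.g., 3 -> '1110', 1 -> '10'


Encode each number as n ones followed by a terminating 0:
  9 -> 1111111110 (10 bits)
  9 -> 1111111110 (10 bits)
  1 -> 10 (2 bits)
Total length = 10 + 10 + 2 = 22 bits.

Unary([9, 9, 1]) = 1111111110111111111010 (22 bits)


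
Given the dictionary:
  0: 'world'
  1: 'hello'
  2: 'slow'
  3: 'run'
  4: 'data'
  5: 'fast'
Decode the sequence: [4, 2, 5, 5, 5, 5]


Look up each index in the dictionary:
  4 -> 'data'
  2 -> 'slow'
  5 -> 'fast'
  5 -> 'fast'
  5 -> 'fast'
  5 -> 'fast'

Decoded: "data slow fast fast fast fast"


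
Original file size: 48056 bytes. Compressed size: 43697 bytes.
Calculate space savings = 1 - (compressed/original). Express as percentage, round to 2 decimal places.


ratio = compressed/original = 43697/48056 = 0.909293
savings = 1 - ratio = 1 - 0.909293 = 0.090707
as a percentage: 0.090707 * 100 = 9.07%

Space savings = 1 - 43697/48056 = 9.07%


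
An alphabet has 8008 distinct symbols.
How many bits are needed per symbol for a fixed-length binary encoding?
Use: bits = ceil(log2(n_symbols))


log2(8008) = 12.9672
Bracket: 2^12 = 4096 < 8008 <= 2^13 = 8192
So ceil(log2(8008)) = 13

bits = ceil(log2(8008)) = ceil(12.9672) = 13 bits


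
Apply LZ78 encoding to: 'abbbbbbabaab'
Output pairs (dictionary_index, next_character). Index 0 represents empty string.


LZ78 encoding steps:
Dictionary: {0: ''}
Step 1: w='' (idx 0), next='a' -> output (0, 'a'), add 'a' as idx 1
Step 2: w='' (idx 0), next='b' -> output (0, 'b'), add 'b' as idx 2
Step 3: w='b' (idx 2), next='b' -> output (2, 'b'), add 'bb' as idx 3
Step 4: w='bb' (idx 3), next='b' -> output (3, 'b'), add 'bbb' as idx 4
Step 5: w='a' (idx 1), next='b' -> output (1, 'b'), add 'ab' as idx 5
Step 6: w='a' (idx 1), next='a' -> output (1, 'a'), add 'aa' as idx 6
Step 7: w='b' (idx 2), end of input -> output (2, '')


Encoded: [(0, 'a'), (0, 'b'), (2, 'b'), (3, 'b'), (1, 'b'), (1, 'a'), (2, '')]


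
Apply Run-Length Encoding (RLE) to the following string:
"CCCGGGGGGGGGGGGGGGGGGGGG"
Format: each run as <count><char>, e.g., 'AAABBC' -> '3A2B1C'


Scanning runs left to right:
  i=0: run of 'C' x 3 -> '3C'
  i=3: run of 'G' x 21 -> '21G'

RLE = 3C21G


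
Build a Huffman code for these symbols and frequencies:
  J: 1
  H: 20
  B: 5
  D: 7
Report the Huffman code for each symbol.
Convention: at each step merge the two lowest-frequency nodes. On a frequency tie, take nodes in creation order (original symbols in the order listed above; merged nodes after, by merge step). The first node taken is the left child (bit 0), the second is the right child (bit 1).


Huffman tree construction:
Step 1: Merge J(1) + B(5) = 6
Step 2: Merge (J+B)(6) + D(7) = 13
Step 3: Merge ((J+B)+D)(13) + H(20) = 33
Read each symbol's code off the tree from the root (left child = 0, right child = 1).

Codes:
  J: 000 (length 3)
  H: 1 (length 1)
  B: 001 (length 3)
  D: 01 (length 2)
Average code length: 52/33 = 1.5758 bits/symbol


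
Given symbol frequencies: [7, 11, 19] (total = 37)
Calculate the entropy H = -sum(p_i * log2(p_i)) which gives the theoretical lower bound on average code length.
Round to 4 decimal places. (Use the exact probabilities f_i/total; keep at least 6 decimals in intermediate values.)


Per-symbol terms -p_i * log2(p_i) with p_i = f_i/37:
  p = 7/37 = 0.189189: log2(p) = -2.402098, -p*log2(p) = 0.454451
  p = 11/37 = 0.297297: log2(p) = -1.750022, -p*log2(p) = 0.520277
  p = 19/37 = 0.513514: log2(p) = -0.961526, -p*log2(p) = 0.493757
H = 0.454451 + 0.520277 + 0.493757 = 1.468485

H = 1.4685 bits/symbol


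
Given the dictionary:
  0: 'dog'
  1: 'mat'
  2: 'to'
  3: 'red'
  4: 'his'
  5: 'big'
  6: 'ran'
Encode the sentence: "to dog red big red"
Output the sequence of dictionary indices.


Look up each word in the dictionary:
  'to' -> 2
  'dog' -> 0
  'red' -> 3
  'big' -> 5
  'red' -> 3

Encoded: [2, 0, 3, 5, 3]


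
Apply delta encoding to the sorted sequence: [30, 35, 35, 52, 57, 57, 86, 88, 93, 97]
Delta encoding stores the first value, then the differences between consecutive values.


First value: 30
Deltas:
  35 - 30 = 5
  35 - 35 = 0
  52 - 35 = 17
  57 - 52 = 5
  57 - 57 = 0
  86 - 57 = 29
  88 - 86 = 2
  93 - 88 = 5
  97 - 93 = 4


Delta encoded: [30, 5, 0, 17, 5, 0, 29, 2, 5, 4]


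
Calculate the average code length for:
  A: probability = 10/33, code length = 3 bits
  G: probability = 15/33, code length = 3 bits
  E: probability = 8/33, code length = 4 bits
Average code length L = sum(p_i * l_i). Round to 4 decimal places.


Weighted contributions p_i * l_i:
  A: (10/33) * 3 = 30/33
  G: (15/33) * 3 = 45/33
  E: (8/33) * 4 = 32/33
Sum = (30 + 45 + 32)/33 = 107/33

L = 107/33 = 3.2424 bits/symbol


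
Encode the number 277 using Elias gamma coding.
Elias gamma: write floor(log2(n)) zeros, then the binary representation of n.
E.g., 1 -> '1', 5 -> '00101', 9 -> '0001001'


num_bits = floor(log2(277)) + 1 = 9
leading_zeros = num_bits - 1 = 8
binary(277) = 100010101

Elias gamma(277) = '00000000' + '100010101' = 00000000100010101 (17 bits)


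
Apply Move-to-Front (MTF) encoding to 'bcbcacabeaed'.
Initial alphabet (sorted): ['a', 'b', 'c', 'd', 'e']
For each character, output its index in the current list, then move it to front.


MTF encoding:
'b': index 1 in ['a', 'b', 'c', 'd', 'e'] -> ['b', 'a', 'c', 'd', 'e']
'c': index 2 in ['b', 'a', 'c', 'd', 'e'] -> ['c', 'b', 'a', 'd', 'e']
'b': index 1 in ['c', 'b', 'a', 'd', 'e'] -> ['b', 'c', 'a', 'd', 'e']
'c': index 1 in ['b', 'c', 'a', 'd', 'e'] -> ['c', 'b', 'a', 'd', 'e']
'a': index 2 in ['c', 'b', 'a', 'd', 'e'] -> ['a', 'c', 'b', 'd', 'e']
'c': index 1 in ['a', 'c', 'b', 'd', 'e'] -> ['c', 'a', 'b', 'd', 'e']
'a': index 1 in ['c', 'a', 'b', 'd', 'e'] -> ['a', 'c', 'b', 'd', 'e']
'b': index 2 in ['a', 'c', 'b', 'd', 'e'] -> ['b', 'a', 'c', 'd', 'e']
'e': index 4 in ['b', 'a', 'c', 'd', 'e'] -> ['e', 'b', 'a', 'c', 'd']
'a': index 2 in ['e', 'b', 'a', 'c', 'd'] -> ['a', 'e', 'b', 'c', 'd']
'e': index 1 in ['a', 'e', 'b', 'c', 'd'] -> ['e', 'a', 'b', 'c', 'd']
'd': index 4 in ['e', 'a', 'b', 'c', 'd'] -> ['d', 'e', 'a', 'b', 'c']


Output: [1, 2, 1, 1, 2, 1, 1, 2, 4, 2, 1, 4]


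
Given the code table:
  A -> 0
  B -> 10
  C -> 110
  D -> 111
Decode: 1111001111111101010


Decoding:
111 -> D
10 -> B
0 -> A
111 -> D
111 -> D
110 -> C
10 -> B
10 -> B


Result: DBADDCBB


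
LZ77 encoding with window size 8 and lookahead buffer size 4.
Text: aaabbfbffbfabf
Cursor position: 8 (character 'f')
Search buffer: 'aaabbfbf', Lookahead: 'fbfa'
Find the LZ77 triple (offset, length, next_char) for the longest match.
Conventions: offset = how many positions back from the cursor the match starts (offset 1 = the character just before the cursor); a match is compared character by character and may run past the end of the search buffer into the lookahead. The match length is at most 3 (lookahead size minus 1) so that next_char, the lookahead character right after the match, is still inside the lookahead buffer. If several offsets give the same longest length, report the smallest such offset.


Try each offset into the search buffer:
  offset=1 (pos 7, char 'f'): match length 1
  offset=2 (pos 6, char 'b'): match length 0
  offset=3 (pos 5, char 'f'): match length 3
  offset=4 (pos 4, char 'b'): match length 0
  offset=5 (pos 3, char 'b'): match length 0
  offset=6 (pos 2, char 'a'): match length 0
  offset=7 (pos 1, char 'a'): match length 0
  offset=8 (pos 0, char 'a'): match length 0
Longest match has length 3 at offset 3.
next_char = character at position 8 + 3 = 11 -> 'a'

Best match: offset=3, length=3 (matching 'fbf' starting at position 5)
LZ77 triple: (3, 3, 'a')


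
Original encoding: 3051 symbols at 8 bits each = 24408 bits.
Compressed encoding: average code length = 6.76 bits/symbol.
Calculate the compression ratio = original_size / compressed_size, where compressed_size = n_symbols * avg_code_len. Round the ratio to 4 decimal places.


original_size = n_symbols * orig_bits = 3051 * 8 = 24408 bits
compressed_size = n_symbols * avg_code_len = 3051 * 6.76 = 20624.76 bits
ratio = original_size / compressed_size = 24408 / 20624.76 = 1.1834

Compression ratio = 1.1834


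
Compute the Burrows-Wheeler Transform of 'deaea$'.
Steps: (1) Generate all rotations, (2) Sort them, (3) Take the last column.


Rotations (sorted):
  0: $deaea -> last char: a
  1: a$deae -> last char: e
  2: aea$de -> last char: e
  3: deaea$ -> last char: $
  4: ea$dea -> last char: a
  5: eaea$d -> last char: d


BWT = aee$ad


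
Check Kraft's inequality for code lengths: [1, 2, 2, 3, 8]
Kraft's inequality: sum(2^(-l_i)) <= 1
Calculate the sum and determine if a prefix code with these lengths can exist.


Sum = 2^(-1) + 2^(-2) + 2^(-2) + 2^(-3) + 2^(-8)
    = 0.5 + 0.25 + 0.25 + 0.125 + 0.00390625
    = 289/256 = 1.12890625
Since 1.12890625 > 1, Kraft's inequality is NOT satisfied.
A prefix code with these lengths CANNOT exist.

Kraft sum = 1.12890625. Not satisfied.


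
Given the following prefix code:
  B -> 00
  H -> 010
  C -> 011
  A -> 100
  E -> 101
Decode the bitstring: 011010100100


Decoding step by step:
Bits 011 -> C
Bits 010 -> H
Bits 100 -> A
Bits 100 -> A


Decoded message: CHAA


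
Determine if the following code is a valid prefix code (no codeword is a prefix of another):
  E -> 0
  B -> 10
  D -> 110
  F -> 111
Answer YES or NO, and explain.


Checking each pair (does one codeword prefix another?):
  E='0' vs B='10': no prefix
  E='0' vs D='110': no prefix
  E='0' vs F='111': no prefix
  B='10' vs E='0': no prefix
  B='10' vs D='110': no prefix
  B='10' vs F='111': no prefix
  D='110' vs E='0': no prefix
  D='110' vs B='10': no prefix
  D='110' vs F='111': no prefix
  F='111' vs E='0': no prefix
  F='111' vs B='10': no prefix
  F='111' vs D='110': no prefix
No violation found over all pairs.

YES -- this is a valid prefix code. No codeword is a prefix of any other codeword.


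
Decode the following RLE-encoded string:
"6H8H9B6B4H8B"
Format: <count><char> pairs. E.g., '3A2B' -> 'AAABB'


Expanding each <count><char> pair:
  6H -> 'HHHHHH'
  8H -> 'HHHHHHHH'
  9B -> 'BBBBBBBBB'
  6B -> 'BBBBBB'
  4H -> 'HHHH'
  8B -> 'BBBBBBBB'

Decoded = HHHHHHHHHHHHHHBBBBBBBBBBBBBBBHHHHBBBBBBBB


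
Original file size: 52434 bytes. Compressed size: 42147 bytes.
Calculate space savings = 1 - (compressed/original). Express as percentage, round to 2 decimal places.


ratio = compressed/original = 42147/52434 = 0.803811
savings = 1 - ratio = 1 - 0.803811 = 0.196189
as a percentage: 0.196189 * 100 = 19.62%

Space savings = 1 - 42147/52434 = 19.62%
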